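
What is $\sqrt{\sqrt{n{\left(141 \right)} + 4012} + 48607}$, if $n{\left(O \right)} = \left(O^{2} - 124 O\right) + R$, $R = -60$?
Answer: $\sqrt{48607 + \sqrt{6349}} \approx 220.65$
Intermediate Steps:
$n{\left(O \right)} = -60 + O^{2} - 124 O$ ($n{\left(O \right)} = \left(O^{2} - 124 O\right) - 60 = -60 + O^{2} - 124 O$)
$\sqrt{\sqrt{n{\left(141 \right)} + 4012} + 48607} = \sqrt{\sqrt{\left(-60 + 141^{2} - 17484\right) + 4012} + 48607} = \sqrt{\sqrt{\left(-60 + 19881 - 17484\right) + 4012} + 48607} = \sqrt{\sqrt{2337 + 4012} + 48607} = \sqrt{\sqrt{6349} + 48607} = \sqrt{48607 + \sqrt{6349}}$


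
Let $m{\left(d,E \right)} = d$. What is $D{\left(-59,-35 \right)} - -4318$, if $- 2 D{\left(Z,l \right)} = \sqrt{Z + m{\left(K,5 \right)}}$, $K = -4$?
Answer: $4318 - \frac{3 i \sqrt{7}}{2} \approx 4318.0 - 3.9686 i$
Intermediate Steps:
$D{\left(Z,l \right)} = - \frac{\sqrt{-4 + Z}}{2}$ ($D{\left(Z,l \right)} = - \frac{\sqrt{Z - 4}}{2} = - \frac{\sqrt{-4 + Z}}{2}$)
$D{\left(-59,-35 \right)} - -4318 = - \frac{\sqrt{-4 - 59}}{2} - -4318 = - \frac{\sqrt{-63}}{2} + 4318 = - \frac{3 i \sqrt{7}}{2} + 4318 = 4318 - \frac{3 i \sqrt{7}}{2}$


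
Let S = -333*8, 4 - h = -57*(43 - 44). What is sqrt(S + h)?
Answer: I*sqrt(2717) ≈ 52.125*I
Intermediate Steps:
h = -53 (h = 4 - (-57)*(43 - 44) = 4 - (-57)*(-1) = 4 - 1*57 = 4 - 57 = -53)
S = -2664
sqrt(S + h) = sqrt(-2664 - 53) = sqrt(-2717) = I*sqrt(2717)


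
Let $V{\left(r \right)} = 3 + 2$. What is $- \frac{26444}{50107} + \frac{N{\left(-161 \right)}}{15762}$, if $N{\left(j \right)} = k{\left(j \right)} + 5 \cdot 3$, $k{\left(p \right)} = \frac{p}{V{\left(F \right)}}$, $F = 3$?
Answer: $- \frac{1044180421}{1974466335} \approx -0.52884$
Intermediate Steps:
$V{\left(r \right)} = 5$
$k{\left(p \right)} = \frac{p}{5}$
$N{\left(j \right)} = 15 + \frac{j}{5}$ ($N{\left(j \right)} = \frac{j}{5} + 5 \cdot 3 = \frac{j}{5} + 15 = 15 + \frac{j}{5}$)
$- \frac{26444}{50107} + \frac{N{\left(-161 \right)}}{15762} = - \frac{26444}{50107} + \frac{15 + \frac{1}{5} \left(-161\right)}{15762} = \left(-26444\right) \frac{1}{50107} + \left(15 - \frac{161}{5}\right) \frac{1}{15762} = - \frac{26444}{50107} - \frac{43}{39405} = - \frac{1044180421}{1974466335}$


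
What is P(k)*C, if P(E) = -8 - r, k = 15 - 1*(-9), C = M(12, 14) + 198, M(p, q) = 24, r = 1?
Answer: -1998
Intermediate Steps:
C = 222 (C = 24 + 198 = 222)
k = 24 (k = 15 + 9 = 24)
P(E) = -9 (P(E) = -8 - 1*1 = -8 - 1 = -9)
P(k)*C = -9*222 = -1998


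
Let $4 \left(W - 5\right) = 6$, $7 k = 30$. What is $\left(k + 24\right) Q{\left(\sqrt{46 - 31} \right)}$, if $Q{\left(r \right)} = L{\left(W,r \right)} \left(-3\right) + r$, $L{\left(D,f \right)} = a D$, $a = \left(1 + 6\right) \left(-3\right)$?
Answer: $11583 + \frac{198 \sqrt{15}}{7} \approx 11693.0$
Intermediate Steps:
$k = \frac{30}{7}$ ($k = \frac{1}{7} \cdot 30 = \frac{30}{7} \approx 4.2857$)
$W = \frac{13}{2}$ ($W = 5 + \frac{1}{4} \cdot 6 = 5 + \frac{3}{2} = \frac{13}{2} \approx 6.5$)
$a = -21$ ($a = 7 \left(-3\right) = -21$)
$L{\left(D,f \right)} = - 21 D$
$Q{\left(r \right)} = \frac{819}{2} + r$ ($Q{\left(r \right)} = \left(-21\right) \frac{13}{2} \left(-3\right) + r = \left(- \frac{273}{2}\right) \left(-3\right) + r = \frac{819}{2} + r$)
$\left(k + 24\right) Q{\left(\sqrt{46 - 31} \right)} = \left(\frac{30}{7} + 24\right) \left(\frac{819}{2} + \sqrt{46 - 31}\right) = \frac{198 \left(\frac{819}{2} + \sqrt{15}\right)}{7} = 11583 + \frac{198 \sqrt{15}}{7}$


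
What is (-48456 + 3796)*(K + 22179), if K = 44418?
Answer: -2974222020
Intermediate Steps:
(-48456 + 3796)*(K + 22179) = (-48456 + 3796)*(44418 + 22179) = -44660*66597 = -2974222020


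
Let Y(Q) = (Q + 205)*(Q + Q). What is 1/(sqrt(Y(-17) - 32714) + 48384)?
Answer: 24192/1170525281 - I*sqrt(39106)/2341050562 ≈ 2.0668e-5 - 8.4472e-8*I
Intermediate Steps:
Y(Q) = 2*Q*(205 + Q) (Y(Q) = (205 + Q)*(2*Q) = 2*Q*(205 + Q))
1/(sqrt(Y(-17) - 32714) + 48384) = 1/(sqrt(2*(-17)*(205 - 17) - 32714) + 48384) = 1/(sqrt(2*(-17)*188 - 32714) + 48384) = 1/(sqrt(-6392 - 32714) + 48384) = 1/(sqrt(-39106) + 48384) = 1/(I*sqrt(39106) + 48384) = 1/(48384 + I*sqrt(39106))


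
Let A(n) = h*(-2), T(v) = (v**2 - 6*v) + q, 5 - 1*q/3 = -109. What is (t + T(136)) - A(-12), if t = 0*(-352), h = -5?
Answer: 18012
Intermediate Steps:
q = 342 (q = 15 - 3*(-109) = 15 + 327 = 342)
t = 0
T(v) = 342 + v**2 - 6*v (T(v) = (v**2 - 6*v) + 342 = 342 + v**2 - 6*v)
A(n) = 10 (A(n) = -5*(-2) = 10)
(t + T(136)) - A(-12) = (0 + (342 + 136**2 - 6*136)) - 1*10 = (0 + (342 + 18496 - 816)) - 10 = (0 + 18022) - 10 = 18022 - 10 = 18012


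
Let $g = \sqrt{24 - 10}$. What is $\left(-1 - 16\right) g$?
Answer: $- 17 \sqrt{14} \approx -63.608$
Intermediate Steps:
$g = \sqrt{14} \approx 3.7417$
$\left(-1 - 16\right) g = \left(-1 - 16\right) \sqrt{14} = - 17 \sqrt{14}$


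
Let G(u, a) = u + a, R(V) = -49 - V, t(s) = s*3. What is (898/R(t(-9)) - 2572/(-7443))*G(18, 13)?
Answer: -102722065/81873 ≈ -1254.7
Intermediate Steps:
t(s) = 3*s
G(u, a) = a + u
(898/R(t(-9)) - 2572/(-7443))*G(18, 13) = (898/(-49 - 3*(-9)) - 2572/(-7443))*(13 + 18) = (898/(-49 - 1*(-27)) - 2572*(-1/7443))*31 = (898/(-49 + 27) + 2572/7443)*31 = (898/(-22) + 2572/7443)*31 = (898*(-1/22) + 2572/7443)*31 = (-449/11 + 2572/7443)*31 = -3313615/81873*31 = -102722065/81873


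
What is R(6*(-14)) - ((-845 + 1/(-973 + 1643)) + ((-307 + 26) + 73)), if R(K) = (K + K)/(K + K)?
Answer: 706179/670 ≈ 1054.0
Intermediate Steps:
R(K) = 1 (R(K) = (2*K)/((2*K)) = (2*K)*(1/(2*K)) = 1)
R(6*(-14)) - ((-845 + 1/(-973 + 1643)) + ((-307 + 26) + 73)) = 1 - ((-845 + 1/(-973 + 1643)) + ((-307 + 26) + 73)) = 1 - ((-845 + 1/670) + (-281 + 73)) = 1 - ((-845 + 1/670) - 208) = 1 - (-566149/670 - 208) = 1 - 1*(-705509/670) = 1 + 705509/670 = 706179/670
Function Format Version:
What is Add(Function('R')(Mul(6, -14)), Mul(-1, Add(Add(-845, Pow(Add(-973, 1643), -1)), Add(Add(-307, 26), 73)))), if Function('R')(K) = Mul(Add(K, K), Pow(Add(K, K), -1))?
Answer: Rational(706179, 670) ≈ 1054.0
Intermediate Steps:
Function('R')(K) = 1 (Function('R')(K) = Mul(Mul(2, K), Pow(Mul(2, K), -1)) = Mul(Mul(2, K), Mul(Rational(1, 2), Pow(K, -1))) = 1)
Add(Function('R')(Mul(6, -14)), Mul(-1, Add(Add(-845, Pow(Add(-973, 1643), -1)), Add(Add(-307, 26), 73)))) = Add(1, Mul(-1, Add(Add(-845, Pow(Add(-973, 1643), -1)), Add(Add(-307, 26), 73)))) = Add(1, Mul(-1, Add(Add(-845, Pow(670, -1)), Add(-281, 73)))) = Add(1, Mul(-1, Add(Add(-845, Rational(1, 670)), -208))) = Add(1, Mul(-1, Add(Rational(-566149, 670), -208))) = Add(1, Mul(-1, Rational(-705509, 670))) = Add(1, Rational(705509, 670)) = Rational(706179, 670)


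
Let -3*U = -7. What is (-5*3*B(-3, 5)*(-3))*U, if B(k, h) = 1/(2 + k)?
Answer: -105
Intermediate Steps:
U = 7/3 (U = -⅓*(-7) = 7/3 ≈ 2.3333)
(-5*3*B(-3, 5)*(-3))*U = -5*3/(2 - 3)*(-3)*(7/3) = -5*3/(-1)*(-3)*(7/3) = -5*3*(-1)*(-3)*(7/3) = -(-15)*(-3)*(7/3) = -5*9*(7/3) = -45*7/3 = -105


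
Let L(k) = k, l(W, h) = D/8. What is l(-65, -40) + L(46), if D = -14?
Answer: 177/4 ≈ 44.250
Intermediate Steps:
l(W, h) = -7/4 (l(W, h) = -14/8 = -14*⅛ = -7/4)
l(-65, -40) + L(46) = -7/4 + 46 = 177/4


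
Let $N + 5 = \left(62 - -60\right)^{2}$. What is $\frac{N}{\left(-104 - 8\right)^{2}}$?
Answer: $\frac{14879}{12544} \approx 1.1861$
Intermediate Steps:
$N = 14879$ ($N = -5 + \left(62 - -60\right)^{2} = -5 + \left(62 + 60\right)^{2} = -5 + 122^{2} = -5 + 14884 = 14879$)
$\frac{N}{\left(-104 - 8\right)^{2}} = \frac{14879}{\left(-104 - 8\right)^{2}} = \frac{14879}{\left(-112\right)^{2}} = \frac{14879}{12544}$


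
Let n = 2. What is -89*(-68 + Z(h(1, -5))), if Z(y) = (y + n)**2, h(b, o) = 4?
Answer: 2848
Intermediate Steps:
Z(y) = (2 + y)**2 (Z(y) = (y + 2)**2 = (2 + y)**2)
-89*(-68 + Z(h(1, -5))) = -89*(-68 + (2 + 4)**2) = -89*(-68 + 6**2) = -89*(-68 + 36) = -89*(-32) = 2848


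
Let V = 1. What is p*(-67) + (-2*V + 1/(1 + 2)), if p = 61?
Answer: -12266/3 ≈ -4088.7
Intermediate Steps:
p*(-67) + (-2*V + 1/(1 + 2)) = 61*(-67) + (-2*1 + 1/(1 + 2)) = -4087 + (-2 + 1/3) = -4087 + (-2 + ⅓) = -4087 - 5/3 = -12266/3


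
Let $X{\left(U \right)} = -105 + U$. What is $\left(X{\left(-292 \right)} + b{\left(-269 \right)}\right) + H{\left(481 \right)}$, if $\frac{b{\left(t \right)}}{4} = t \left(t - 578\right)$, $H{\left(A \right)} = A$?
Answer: $911456$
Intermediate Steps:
$b{\left(t \right)} = 4 t \left(-578 + t\right)$ ($b{\left(t \right)} = 4 t \left(t - 578\right) = 4 t \left(-578 + t\right)$)
$\left(X{\left(-292 \right)} + b{\left(-269 \right)}\right) + H{\left(481 \right)} = \left(\left(-105 - 292\right) + 4 \left(-269\right) \left(-578 - 269\right)\right) + 481 = \left(-397 + 4 \left(-269\right) \left(-847\right)\right) + 481 = \left(-397 + 911372\right) + 481 = 910975 + 481 = 911456$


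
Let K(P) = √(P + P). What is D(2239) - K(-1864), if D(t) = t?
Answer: 2239 - 4*I*√233 ≈ 2239.0 - 61.057*I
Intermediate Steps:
K(P) = √2*√P (K(P) = √(2*P) = √2*√P)
D(2239) - K(-1864) = 2239 - √2*√(-1864) = 2239 - √2*2*I*√466 = 2239 - 4*I*√233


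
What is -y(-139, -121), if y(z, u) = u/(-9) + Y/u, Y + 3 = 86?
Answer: -13894/1089 ≈ -12.758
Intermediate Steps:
Y = 83 (Y = -3 + 86 = 83)
y(z, u) = 83/u - u/9 (y(z, u) = u/(-9) + 83/u = u*(-⅑) + 83/u = -u/9 + 83/u = 83/u - u/9)
-y(-139, -121) = -(83/(-121) - ⅑*(-121)) = -(83*(-1/121) + 121/9) = -(-83/121 + 121/9) = -1*13894/1089 = -13894/1089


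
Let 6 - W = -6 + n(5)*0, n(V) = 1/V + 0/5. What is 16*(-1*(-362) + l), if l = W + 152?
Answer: 8416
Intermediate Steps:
n(V) = 1/V (n(V) = 1/V + 0*(⅕) = 1/V + 0 = 1/V)
W = 12 (W = 6 - (-6 + 0/5) = 6 - (-6 + (⅕)*0) = 6 - (-6 + 0) = 6 - 1*(-6) = 6 + 6 = 12)
l = 164 (l = 12 + 152 = 164)
16*(-1*(-362) + l) = 16*(-1*(-362) + 164) = 16*(362 + 164) = 16*526 = 8416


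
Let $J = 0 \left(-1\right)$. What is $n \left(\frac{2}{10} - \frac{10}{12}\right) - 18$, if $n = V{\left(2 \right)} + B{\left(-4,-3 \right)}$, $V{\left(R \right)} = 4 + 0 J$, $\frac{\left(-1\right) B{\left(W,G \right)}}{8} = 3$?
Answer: $- \frac{16}{3} \approx -5.3333$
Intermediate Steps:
$J = 0$
$B{\left(W,G \right)} = -24$ ($B{\left(W,G \right)} = \left(-8\right) 3 = -24$)
$V{\left(R \right)} = 4$ ($V{\left(R \right)} = 4 + 0 \cdot 0 = 4 + 0 = 4$)
$n = -20$ ($n = 4 - 24 = -20$)
$n \left(\frac{2}{10} - \frac{10}{12}\right) - 18 = - 20 \left(\frac{2}{10} - \frac{10}{12}\right) - 18 = - 20 \left(2 \cdot \frac{1}{10} - \frac{5}{6}\right) - 18 = - 20 \left(\frac{1}{5} - \frac{5}{6}\right) - 18 = \left(-20\right) \left(- \frac{19}{30}\right) - 18 = \frac{38}{3} - 18 = - \frac{16}{3}$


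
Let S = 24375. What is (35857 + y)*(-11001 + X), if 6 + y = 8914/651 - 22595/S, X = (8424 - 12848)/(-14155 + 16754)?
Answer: -1084915418887960796/2749417125 ≈ -3.9460e+8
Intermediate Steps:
X = -4424/2599 ≈ -1.7022
y = 7157377/1057875 (y = -6 + (8914/651 - 22595/24375) = -6 + (8914*(1/651) - 22595*1/24375) = -6 + (8914/651 - 4519/4875) = -6 + 13504627/1057875 = 7157377/1057875 ≈ 6.7658)
(35857 + y)*(-11001 + X) = (35857 + 7157377/1057875)*(-11001 - 4424/2599) = (37939381252/1057875)*(-28596023/2599) = -1084915418887960796/2749417125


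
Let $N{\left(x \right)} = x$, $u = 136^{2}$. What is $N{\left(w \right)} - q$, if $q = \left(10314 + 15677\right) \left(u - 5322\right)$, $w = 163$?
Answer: $-342405271$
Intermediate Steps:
$u = 18496$
$q = 342405434$ ($q = \left(10314 + 15677\right) \left(18496 - 5322\right) = 25991 \cdot 13174 = 342405434$)
$N{\left(w \right)} - q = 163 - 342405434 = -342405271$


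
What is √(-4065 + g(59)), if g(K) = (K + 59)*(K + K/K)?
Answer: 3*√335 ≈ 54.909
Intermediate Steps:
g(K) = (1 + K)*(59 + K) (g(K) = (59 + K)*(K + 1) = (59 + K)*(1 + K) = (1 + K)*(59 + K))
√(-4065 + g(59)) = √(-4065 + (59 + 59² + 60*59)) = √(-4065 + (59 + 3481 + 3540)) = √(-4065 + 7080) = √3015 = 3*√335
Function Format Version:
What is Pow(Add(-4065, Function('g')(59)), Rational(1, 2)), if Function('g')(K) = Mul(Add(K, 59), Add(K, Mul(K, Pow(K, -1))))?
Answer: Mul(3, Pow(335, Rational(1, 2))) ≈ 54.909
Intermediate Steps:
Function('g')(K) = Mul(Add(1, K), Add(59, K)) (Function('g')(K) = Mul(Add(59, K), Add(K, 1)) = Mul(Add(59, K), Add(1, K)) = Mul(Add(1, K), Add(59, K)))
Pow(Add(-4065, Function('g')(59)), Rational(1, 2)) = Pow(Add(-4065, Add(59, Pow(59, 2), Mul(60, 59))), Rational(1, 2)) = Pow(Add(-4065, Add(59, 3481, 3540)), Rational(1, 2)) = Pow(Add(-4065, 7080), Rational(1, 2)) = Pow(3015, Rational(1, 2)) = Mul(3, Pow(335, Rational(1, 2)))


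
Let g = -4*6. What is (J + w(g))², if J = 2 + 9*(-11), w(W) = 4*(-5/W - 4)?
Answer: 452929/36 ≈ 12581.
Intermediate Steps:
g = -24
w(W) = -16 - 20/W (w(W) = 4*(-4 - 5/W) = -16 - 20/W)
J = -97 (J = 2 - 99 = -97)
(J + w(g))² = (-97 + (-16 - 20/(-24)))² = (-97 + (-16 - 20*(-1/24)))² = (-97 + (-16 + ⅚))² = (-97 - 91/6)² = (-673/6)² = 452929/36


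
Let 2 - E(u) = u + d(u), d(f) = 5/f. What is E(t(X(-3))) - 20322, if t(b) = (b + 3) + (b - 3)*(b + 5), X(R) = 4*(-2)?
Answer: -569749/28 ≈ -20348.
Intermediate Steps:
X(R) = -8
t(b) = 3 + b + (-3 + b)*(5 + b) (t(b) = (3 + b) + (-3 + b)*(5 + b) = 3 + b + (-3 + b)*(5 + b))
E(u) = 2 - u - 5/u (E(u) = 2 - (u + 5/u) = 2 + (-u - 5/u) = 2 - u - 5/u)
E(t(X(-3))) - 20322 = (2 - (-12 + (-8)² + 3*(-8)) - 5/(-12 + (-8)² + 3*(-8))) - 20322 = (2 - (-12 + 64 - 24) - 5/(-12 + 64 - 24)) - 20322 = (2 - 1*28 - 5/28) - 20322 = (2 - 28 - 5*1/28) - 20322 = (2 - 28 - 5/28) - 20322 = -733/28 - 20322 = -569749/28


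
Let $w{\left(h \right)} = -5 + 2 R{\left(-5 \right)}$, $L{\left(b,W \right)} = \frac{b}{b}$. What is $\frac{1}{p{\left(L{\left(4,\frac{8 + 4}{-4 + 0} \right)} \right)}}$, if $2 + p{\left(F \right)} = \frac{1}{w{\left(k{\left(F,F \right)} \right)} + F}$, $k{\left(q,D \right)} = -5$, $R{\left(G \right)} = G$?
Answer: $- \frac{14}{29} \approx -0.48276$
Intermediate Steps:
$L{\left(b,W \right)} = 1$
$w{\left(h \right)} = -15$ ($w{\left(h \right)} = -5 + 2 \left(-5\right) = -5 - 10 = -15$)
$p{\left(F \right)} = -2 + \frac{1}{-15 + F}$
$\frac{1}{p{\left(L{\left(4,\frac{8 + 4}{-4 + 0} \right)} \right)}} = \frac{1}{\frac{1}{-15 + 1} \left(31 - 2\right)} = \frac{1}{\frac{1}{-14} \left(31 - 2\right)} = \frac{1}{\left(- \frac{1}{14}\right) 29} = \frac{1}{- \frac{29}{14}} = - \frac{14}{29}$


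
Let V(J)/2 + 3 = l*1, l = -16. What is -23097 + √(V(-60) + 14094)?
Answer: -23097 + 2*√3514 ≈ -22978.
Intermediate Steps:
V(J) = -38 (V(J) = -6 + 2*(-16*1) = -6 + 2*(-16) = -6 - 32 = -38)
-23097 + √(V(-60) + 14094) = -23097 + √(-38 + 14094) = -23097 + √14056 = -23097 + 2*√3514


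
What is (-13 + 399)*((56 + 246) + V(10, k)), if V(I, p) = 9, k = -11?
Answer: 120046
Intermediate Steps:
(-13 + 399)*((56 + 246) + V(10, k)) = (-13 + 399)*((56 + 246) + 9) = 386*(302 + 9) = 386*311 = 120046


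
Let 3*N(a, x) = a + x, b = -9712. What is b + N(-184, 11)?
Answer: -29309/3 ≈ -9769.7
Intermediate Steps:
N(a, x) = a/3 + x/3 (N(a, x) = (a + x)/3 = a/3 + x/3)
b + N(-184, 11) = -9712 + ((⅓)*(-184) + (⅓)*11) = -9712 + (-184/3 + 11/3) = -9712 - 173/3 = -29309/3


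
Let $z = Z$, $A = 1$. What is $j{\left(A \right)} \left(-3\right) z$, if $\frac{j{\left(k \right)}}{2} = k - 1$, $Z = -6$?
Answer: $0$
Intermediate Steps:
$z = -6$
$j{\left(k \right)} = -2 + 2 k$ ($j{\left(k \right)} = 2 \left(k - 1\right) = 2 \left(-1 + k\right) = -2 + 2 k$)
$j{\left(A \right)} \left(-3\right) z = \left(-2 + 2 \cdot 1\right) \left(-3\right) \left(-6\right) = \left(-2 + 2\right) \left(-3\right) \left(-6\right) = 0 \left(-3\right) \left(-6\right) = 0 \left(-6\right) = 0$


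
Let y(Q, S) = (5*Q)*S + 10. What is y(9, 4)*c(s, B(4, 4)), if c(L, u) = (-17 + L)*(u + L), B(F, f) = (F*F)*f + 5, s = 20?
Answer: 50730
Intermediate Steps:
y(Q, S) = 10 + 5*Q*S (y(Q, S) = 5*Q*S + 10 = 10 + 5*Q*S)
B(F, f) = 5 + f*F**2 (B(F, f) = F**2*f + 5 = f*F**2 + 5 = 5 + f*F**2)
c(L, u) = (-17 + L)*(L + u)
y(9, 4)*c(s, B(4, 4)) = (10 + 5*9*4)*(20**2 - 17*20 - 17*(5 + 4*4**2) + 20*(5 + 4*4**2)) = (10 + 180)*(400 - 340 - 17*(5 + 4*16) + 20*(5 + 4*16)) = 190*(400 - 340 - 17*(5 + 64) + 20*(5 + 64)) = 190*(400 - 340 - 17*69 + 20*69) = 190*(400 - 340 - 1173 + 1380) = 190*267 = 50730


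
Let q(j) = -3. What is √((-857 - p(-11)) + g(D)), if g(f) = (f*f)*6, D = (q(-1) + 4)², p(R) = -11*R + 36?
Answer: 12*I*√7 ≈ 31.749*I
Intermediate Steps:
p(R) = 36 - 11*R
D = 1 (D = (-3 + 4)² = 1² = 1)
g(f) = 6*f² (g(f) = f²*6 = 6*f²)
√((-857 - p(-11)) + g(D)) = √((-857 - (36 - 11*(-11))) + 6*1²) = √((-857 - (36 + 121)) + 6*1) = √((-857 - 1*157) + 6) = √((-857 - 157) + 6) = √(-1014 + 6) = √(-1008) = 12*I*√7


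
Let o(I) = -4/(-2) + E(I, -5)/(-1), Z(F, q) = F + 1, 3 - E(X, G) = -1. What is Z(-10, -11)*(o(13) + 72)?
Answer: -630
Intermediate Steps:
E(X, G) = 4 (E(X, G) = 3 - 1*(-1) = 3 + 1 = 4)
Z(F, q) = 1 + F
o(I) = -2 (o(I) = -4/(-2) + 4/(-1) = -4*(-1/2) + 4*(-1) = 2 - 4 = -2)
Z(-10, -11)*(o(13) + 72) = (1 - 10)*(-2 + 72) = -9*70 = -630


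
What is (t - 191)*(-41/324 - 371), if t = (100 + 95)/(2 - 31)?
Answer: 344742415/4698 ≈ 73381.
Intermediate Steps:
t = -195/29 (t = 195/(-29) = 195*(-1/29) = -195/29 ≈ -6.7241)
(t - 191)*(-41/324 - 371) = (-195/29 - 191)*(-41/324 - 371) = -5734*(-41*1/324 - 371)/29 = -5734*(-41/324 - 371)/29 = -5734/29*(-120245/324) = 344742415/4698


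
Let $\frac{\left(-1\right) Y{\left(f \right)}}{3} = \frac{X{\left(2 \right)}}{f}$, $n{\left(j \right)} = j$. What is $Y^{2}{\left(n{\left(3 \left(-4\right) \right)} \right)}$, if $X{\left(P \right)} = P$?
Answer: $\frac{1}{4} \approx 0.25$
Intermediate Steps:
$Y{\left(f \right)} = - \frac{6}{f}$ ($Y{\left(f \right)} = - 3 \frac{2}{f} = - \frac{6}{f}$)
$Y^{2}{\left(n{\left(3 \left(-4\right) \right)} \right)} = \left(- \frac{6}{3 \left(-4\right)}\right)^{2} = \left(- \frac{6}{-12}\right)^{2} = \left(\left(-6\right) \left(- \frac{1}{12}\right)\right)^{2} = \left(\frac{1}{2}\right)^{2} = \frac{1}{4}$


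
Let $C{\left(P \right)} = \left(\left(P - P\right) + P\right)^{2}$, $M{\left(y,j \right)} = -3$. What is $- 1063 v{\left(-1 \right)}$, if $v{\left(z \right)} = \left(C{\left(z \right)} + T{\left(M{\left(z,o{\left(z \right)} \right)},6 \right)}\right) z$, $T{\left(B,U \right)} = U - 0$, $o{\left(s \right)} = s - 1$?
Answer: $7441$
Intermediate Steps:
$o{\left(s \right)} = -1 + s$
$C{\left(P \right)} = P^{2}$ ($C{\left(P \right)} = \left(0 + P\right)^{2} = P^{2}$)
$T{\left(B,U \right)} = U$ ($T{\left(B,U \right)} = U + 0 = U$)
$v{\left(z \right)} = z \left(6 + z^{2}\right)$ ($v{\left(z \right)} = \left(z^{2} + 6\right) z = \left(6 + z^{2}\right) z = z \left(6 + z^{2}\right)$)
$- 1063 v{\left(-1 \right)} = - 1063 \left(- (6 + \left(-1\right)^{2})\right) = - 1063 \left(- (6 + 1)\right) = - 1063 \left(\left(-1\right) 7\right) = \left(-1063\right) \left(-7\right) = 7441$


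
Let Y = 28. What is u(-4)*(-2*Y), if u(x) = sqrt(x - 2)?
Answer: -56*I*sqrt(6) ≈ -137.17*I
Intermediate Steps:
u(x) = sqrt(-2 + x)
u(-4)*(-2*Y) = sqrt(-2 - 4)*(-2*28) = sqrt(-6)*(-56) = (I*sqrt(6))*(-56) = -56*I*sqrt(6)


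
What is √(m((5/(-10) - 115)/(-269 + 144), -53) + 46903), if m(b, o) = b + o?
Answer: √117127310/50 ≈ 216.45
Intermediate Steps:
√(m((5/(-10) - 115)/(-269 + 144), -53) + 46903) = √(((5/(-10) - 115)/(-269 + 144) - 53) + 46903) = √(((-⅒*5 - 115)/(-125) - 53) + 46903) = √(((-½ - 115)*(-1/125) - 53) + 46903) = √((-231/2*(-1/125) - 53) + 46903) = √((231/250 - 53) + 46903) = √(-13019/250 + 46903) = √(11712731/250) = √117127310/50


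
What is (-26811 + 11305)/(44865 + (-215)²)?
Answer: -7753/45545 ≈ -0.17023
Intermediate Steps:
(-26811 + 11305)/(44865 + (-215)²) = -15506/(44865 + 46225) = -15506/91090 = -15506*1/91090 = -7753/45545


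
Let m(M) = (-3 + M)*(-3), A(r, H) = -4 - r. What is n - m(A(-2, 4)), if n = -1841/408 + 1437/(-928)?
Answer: -996763/47328 ≈ -21.061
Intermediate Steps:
n = -286843/47328 (n = -1841*1/408 + 1437*(-1/928) = -1841/408 - 1437/928 = -286843/47328 ≈ -6.0607)
m(M) = 9 - 3*M
n - m(A(-2, 4)) = -286843/47328 - (9 - 3*(-4 - 1*(-2))) = -286843/47328 - (9 - 3*(-4 + 2)) = -286843/47328 - (9 - 3*(-2)) = -286843/47328 - (9 + 6) = -286843/47328 - 1*15 = -286843/47328 - 15 = -996763/47328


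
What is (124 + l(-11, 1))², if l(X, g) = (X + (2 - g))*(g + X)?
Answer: 50176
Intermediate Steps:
l(X, g) = (X + g)*(2 + X - g) (l(X, g) = (2 + X - g)*(X + g) = (X + g)*(2 + X - g))
(124 + l(-11, 1))² = (124 + ((-11)² - 1*1² + 2*(-11) + 2*1))² = (124 + (121 - 1*1 - 22 + 2))² = (124 + (121 - 1 - 22 + 2))² = (124 + 100)² = 224² = 50176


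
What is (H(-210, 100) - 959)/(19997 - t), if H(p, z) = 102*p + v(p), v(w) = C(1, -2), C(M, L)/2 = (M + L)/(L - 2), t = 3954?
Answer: -44757/32086 ≈ -1.3949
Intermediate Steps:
C(M, L) = 2*(L + M)/(-2 + L) (C(M, L) = 2*((M + L)/(L - 2)) = 2*((L + M)/(-2 + L)) = 2*(L + M)/(-2 + L))
v(w) = ½ (v(w) = 2*(-2 + 1)/(-2 - 2) = 2*(-1)/(-4) = 2*(-¼)*(-1) = ½)
H(p, z) = ½ + 102*p (H(p, z) = 102*p + ½ = ½ + 102*p)
(H(-210, 100) - 959)/(19997 - t) = ((½ + 102*(-210)) - 959)/(19997 - 1*3954) = ((½ - 21420) - 959)/(19997 - 3954) = (-42839/2 - 959)/16043 = -44757/2*1/16043 = -44757/32086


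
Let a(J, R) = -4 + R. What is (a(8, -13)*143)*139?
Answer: -337909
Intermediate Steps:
(a(8, -13)*143)*139 = ((-4 - 13)*143)*139 = -17*143*139 = -2431*139 = -337909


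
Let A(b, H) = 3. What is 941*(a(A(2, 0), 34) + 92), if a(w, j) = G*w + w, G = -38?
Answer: -17879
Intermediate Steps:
a(w, j) = -37*w (a(w, j) = -38*w + w = -37*w)
941*(a(A(2, 0), 34) + 92) = 941*(-37*3 + 92) = 941*(-111 + 92) = 941*(-19) = -17879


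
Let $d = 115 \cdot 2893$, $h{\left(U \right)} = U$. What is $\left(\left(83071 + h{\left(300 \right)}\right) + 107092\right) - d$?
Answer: $-142232$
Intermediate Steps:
$d = 332695$
$\left(\left(83071 + h{\left(300 \right)}\right) + 107092\right) - d = \left(\left(83071 + 300\right) + 107092\right) - 332695 = \left(83371 + 107092\right) - 332695 = 190463 - 332695 = -142232$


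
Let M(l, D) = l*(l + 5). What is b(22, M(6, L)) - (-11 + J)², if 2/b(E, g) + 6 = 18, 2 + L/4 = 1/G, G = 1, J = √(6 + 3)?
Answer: -383/6 ≈ -63.833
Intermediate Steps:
J = 3 (J = √9 = 3)
L = -4 (L = -8 + 4/1 = -8 + 4*1 = -8 + 4 = -4)
M(l, D) = l*(5 + l)
b(E, g) = ⅙ (b(E, g) = 2/(-6 + 18) = 2/12 = 2*(1/12) = ⅙)
b(22, M(6, L)) - (-11 + J)² = ⅙ - (-11 + 3)² = ⅙ - 1*(-8)² = ⅙ - 1*64 = ⅙ - 64 = -383/6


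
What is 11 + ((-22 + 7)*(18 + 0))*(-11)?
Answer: 2981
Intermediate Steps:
11 + ((-22 + 7)*(18 + 0))*(-11) = 11 - 15*18*(-11) = 11 - 270*(-11) = 11 + 2970 = 2981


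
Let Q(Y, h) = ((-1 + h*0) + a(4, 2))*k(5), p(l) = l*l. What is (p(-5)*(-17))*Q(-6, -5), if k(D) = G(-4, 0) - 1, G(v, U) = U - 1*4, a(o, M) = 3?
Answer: 4250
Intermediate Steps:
p(l) = l²
G(v, U) = -4 + U (G(v, U) = U - 4 = -4 + U)
k(D) = -5 (k(D) = (-4 + 0) - 1 = -4 - 1 = -5)
Q(Y, h) = -10 (Q(Y, h) = ((-1 + h*0) + 3)*(-5) = ((-1 + 0) + 3)*(-5) = (-1 + 3)*(-5) = 2*(-5) = -10)
(p(-5)*(-17))*Q(-6, -5) = ((-5)²*(-17))*(-10) = (25*(-17))*(-10) = -425*(-10) = 4250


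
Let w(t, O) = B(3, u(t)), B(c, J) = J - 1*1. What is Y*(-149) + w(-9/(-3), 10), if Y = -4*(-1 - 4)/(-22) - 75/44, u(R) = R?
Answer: 17223/44 ≈ 391.43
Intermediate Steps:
Y = -115/44 (Y = -4*(-5)*(-1/22) - 75*1/44 = 20*(-1/22) - 75/44 = -10/11 - 75/44 = -115/44 ≈ -2.6136)
B(c, J) = -1 + J (B(c, J) = J - 1 = -1 + J)
w(t, O) = -1 + t
Y*(-149) + w(-9/(-3), 10) = -115/44*(-149) + (-1 - 9/(-3)) = 17135/44 + (-1 - 9*(-1/3)) = 17135/44 + (-1 + 3) = 17135/44 + 2 = 17223/44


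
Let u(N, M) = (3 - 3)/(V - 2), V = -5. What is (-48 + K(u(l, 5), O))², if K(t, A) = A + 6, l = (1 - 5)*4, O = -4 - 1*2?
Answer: 2304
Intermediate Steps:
O = -6 (O = -4 - 2 = -6)
l = -16 (l = -4*4 = -16)
u(N, M) = 0 (u(N, M) = (3 - 3)/(-5 - 2) = 0/(-7) = 0*(-⅐) = 0)
K(t, A) = 6 + A
(-48 + K(u(l, 5), O))² = (-48 + (6 - 6))² = (-48 + 0)² = (-48)² = 2304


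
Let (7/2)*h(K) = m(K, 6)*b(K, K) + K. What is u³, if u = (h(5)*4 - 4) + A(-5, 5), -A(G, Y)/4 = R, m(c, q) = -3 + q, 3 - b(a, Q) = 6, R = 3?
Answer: -2985984/343 ≈ -8705.5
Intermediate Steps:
b(a, Q) = -3 (b(a, Q) = 3 - 1*6 = 3 - 6 = -3)
h(K) = -18/7 + 2*K/7 (h(K) = 2*((-3 + 6)*(-3) + K)/7 = 2*(3*(-3) + K)/7 = 2*(-9 + K)/7 = -18/7 + 2*K/7)
A(G, Y) = -12 (A(G, Y) = -4*3 = -12)
u = -144/7 (u = ((-18/7 + (2/7)*5)*4 - 4) - 12 = ((-18/7 + 10/7)*4 - 4) - 12 = (-8/7*4 - 4) - 12 = (-32/7 - 4) - 12 = -60/7 - 12 = -144/7 ≈ -20.571)
u³ = (-144/7)³ = -2985984/343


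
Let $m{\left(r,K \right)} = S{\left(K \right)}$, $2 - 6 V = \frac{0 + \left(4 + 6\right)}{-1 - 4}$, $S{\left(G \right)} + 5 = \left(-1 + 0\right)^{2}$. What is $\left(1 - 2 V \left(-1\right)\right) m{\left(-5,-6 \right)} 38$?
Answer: $- \frac{1064}{3} \approx -354.67$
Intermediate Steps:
$S{\left(G \right)} = -4$ ($S{\left(G \right)} = -5 + \left(-1 + 0\right)^{2} = -5 + \left(-1\right)^{2} = -5 + 1 = -4$)
$V = \frac{2}{3}$ ($V = \frac{1}{3} - \frac{\left(0 + \left(4 + 6\right)\right) \frac{1}{-1 - 4}}{6} = \frac{1}{3} - \frac{\left(0 + 10\right) \frac{1}{-5}}{6} = \frac{1}{3} - \frac{10 \left(- \frac{1}{5}\right)}{6} = \frac{1}{3} - - \frac{1}{3} = \frac{1}{3} + \frac{1}{3} = \frac{2}{3} \approx 0.66667$)
$m{\left(r,K \right)} = -4$
$\left(1 - 2 V \left(-1\right)\right) m{\left(-5,-6 \right)} 38 = \left(1 - 2 \cdot \frac{2}{3} \left(-1\right)\right) \left(-4\right) 38 = \left(1 - \frac{4}{3} \left(-1\right)\right) \left(-4\right) 38 = \left(1 - - \frac{4}{3}\right) \left(-4\right) 38 = \left(1 + \frac{4}{3}\right) \left(-4\right) 38 = \frac{7}{3} \left(-4\right) 38 = \left(- \frac{28}{3}\right) 38 = - \frac{1064}{3}$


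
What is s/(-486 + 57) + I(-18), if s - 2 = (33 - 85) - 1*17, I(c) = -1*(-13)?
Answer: 5644/429 ≈ 13.156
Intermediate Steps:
I(c) = 13
s = -67 (s = 2 + ((33 - 85) - 1*17) = 2 + (-52 - 17) = 2 - 69 = -67)
s/(-486 + 57) + I(-18) = -67/(-486 + 57) + 13 = -67/(-429) + 13 = -1/429*(-67) + 13 = 67/429 + 13 = 5644/429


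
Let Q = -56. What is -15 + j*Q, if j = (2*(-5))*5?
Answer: 2785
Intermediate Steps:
j = -50 (j = -10*5 = -50)
-15 + j*Q = -15 - 50*(-56) = -15 + 2800 = 2785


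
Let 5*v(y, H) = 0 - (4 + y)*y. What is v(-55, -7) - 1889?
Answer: -2450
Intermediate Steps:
v(y, H) = -y*(4 + y)/5 (v(y, H) = (0 - (4 + y)*y)/5 = (0 - y*(4 + y))/5 = (-y*(4 + y))/5 = -y*(4 + y)/5)
v(-55, -7) - 1889 = -1/5*(-55)*(4 - 55) - 1889 = -1/5*(-55)*(-51) - 1889 = -561 - 1889 = -2450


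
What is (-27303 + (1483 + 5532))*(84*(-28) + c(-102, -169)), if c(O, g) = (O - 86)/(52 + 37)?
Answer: 4250660608/89 ≈ 4.7760e+7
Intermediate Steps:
c(O, g) = -86/89 + O/89 (c(O, g) = (-86 + O)/89 = (-86 + O)*(1/89) = -86/89 + O/89)
(-27303 + (1483 + 5532))*(84*(-28) + c(-102, -169)) = (-27303 + (1483 + 5532))*(84*(-28) + (-86/89 + (1/89)*(-102))) = (-27303 + 7015)*(-2352 + (-86/89 - 102/89)) = -20288*(-2352 - 188/89) = -20288*(-209516/89) = 4250660608/89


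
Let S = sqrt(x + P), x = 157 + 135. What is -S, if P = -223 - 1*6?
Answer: -3*sqrt(7) ≈ -7.9373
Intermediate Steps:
P = -229 (P = -223 - 6 = -229)
x = 292
S = 3*sqrt(7) (S = sqrt(292 - 229) = sqrt(63) = 3*sqrt(7) ≈ 7.9373)
-S = -3*sqrt(7)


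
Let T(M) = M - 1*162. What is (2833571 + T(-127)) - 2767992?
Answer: 65290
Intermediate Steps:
T(M) = -162 + M (T(M) = M - 162 = -162 + M)
(2833571 + T(-127)) - 2767992 = (2833571 + (-162 - 127)) - 2767992 = (2833571 - 289) - 2767992 = 2833282 - 2767992 = 65290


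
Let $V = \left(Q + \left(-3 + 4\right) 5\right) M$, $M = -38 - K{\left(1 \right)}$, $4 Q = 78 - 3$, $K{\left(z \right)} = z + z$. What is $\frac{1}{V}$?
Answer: $- \frac{1}{950} \approx -0.0010526$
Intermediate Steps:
$K{\left(z \right)} = 2 z$
$Q = \frac{75}{4}$ ($Q = \frac{78 - 3}{4} = \frac{1}{4} \cdot 75 = \frac{75}{4} \approx 18.75$)
$M = -40$ ($M = -38 - 2 \cdot 1 = -38 - 2 = -40$)
$V = -950$ ($V = \left(\frac{75}{4} + \left(-3 + 4\right) 5\right) \left(-40\right) = \left(\frac{75}{4} + 1 \cdot 5\right) \left(-40\right) = \left(\frac{75}{4} + 5\right) \left(-40\right) = \frac{95}{4} \left(-40\right) = -950$)
$\frac{1}{V} = \frac{1}{-950} = - \frac{1}{950}$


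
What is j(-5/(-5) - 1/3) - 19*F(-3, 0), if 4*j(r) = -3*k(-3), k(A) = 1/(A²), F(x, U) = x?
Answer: 683/12 ≈ 56.917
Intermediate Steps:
k(A) = A⁻²
j(r) = -1/12 (j(r) = (-3/(-3)²)/4 = (-3*⅑)/4 = (¼)*(-⅓) = -1/12)
j(-5/(-5) - 1/3) - 19*F(-3, 0) = -1/12 - 19*(-3) = -1/12 + 57 = 683/12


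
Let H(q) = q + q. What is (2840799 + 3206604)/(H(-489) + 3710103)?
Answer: 2015801/1236375 ≈ 1.6304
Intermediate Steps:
H(q) = 2*q
(2840799 + 3206604)/(H(-489) + 3710103) = (2840799 + 3206604)/(2*(-489) + 3710103) = 6047403/(-978 + 3710103) = 6047403/3709125 = 6047403*(1/3709125) = 2015801/1236375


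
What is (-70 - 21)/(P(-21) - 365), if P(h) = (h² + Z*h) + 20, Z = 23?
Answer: 91/387 ≈ 0.23514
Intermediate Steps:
P(h) = 20 + h² + 23*h (P(h) = (h² + 23*h) + 20 = 20 + h² + 23*h)
(-70 - 21)/(P(-21) - 365) = (-70 - 21)/((20 + (-21)² + 23*(-21)) - 365) = -91/((20 + 441 - 483) - 365) = -91/(-22 - 365) = -91/(-387) = -91*(-1/387) = 91/387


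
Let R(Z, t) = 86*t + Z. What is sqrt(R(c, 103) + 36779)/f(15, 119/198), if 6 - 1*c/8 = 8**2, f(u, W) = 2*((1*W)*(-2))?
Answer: -99*sqrt(45173)/238 ≈ -88.409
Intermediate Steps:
f(u, W) = -4*W (f(u, W) = 2*(W*(-2)) = 2*(-2*W) = -4*W)
c = -464 (c = 48 - 8*8**2 = 48 - 8*64 = 48 - 512 = -464)
R(Z, t) = Z + 86*t
sqrt(R(c, 103) + 36779)/f(15, 119/198) = sqrt((-464 + 86*103) + 36779)/((-476/198)) = sqrt((-464 + 8858) + 36779)/((-476/198)) = sqrt(8394 + 36779)/((-4*119/198)) = sqrt(45173)/(-238/99) = sqrt(45173)*(-99/238) = -99*sqrt(45173)/238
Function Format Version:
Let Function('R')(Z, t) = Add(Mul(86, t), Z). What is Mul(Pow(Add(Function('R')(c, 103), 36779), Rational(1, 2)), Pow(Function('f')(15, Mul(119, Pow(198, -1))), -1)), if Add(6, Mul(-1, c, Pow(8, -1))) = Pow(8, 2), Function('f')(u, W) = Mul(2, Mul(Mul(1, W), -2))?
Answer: Mul(Rational(-99, 238), Pow(45173, Rational(1, 2))) ≈ -88.409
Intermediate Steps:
Function('f')(u, W) = Mul(-4, W) (Function('f')(u, W) = Mul(2, Mul(W, -2)) = Mul(2, Mul(-2, W)) = Mul(-4, W))
c = -464 (c = Add(48, Mul(-8, Pow(8, 2))) = Add(48, Mul(-8, 64)) = Add(48, -512) = -464)
Function('R')(Z, t) = Add(Z, Mul(86, t))
Mul(Pow(Add(Function('R')(c, 103), 36779), Rational(1, 2)), Pow(Function('f')(15, Mul(119, Pow(198, -1))), -1)) = Mul(Pow(Add(Add(-464, Mul(86, 103)), 36779), Rational(1, 2)), Pow(Mul(-4, Mul(119, Pow(198, -1))), -1)) = Mul(Pow(Add(Add(-464, 8858), 36779), Rational(1, 2)), Pow(Mul(-4, Mul(119, Rational(1, 198))), -1)) = Mul(Pow(Add(8394, 36779), Rational(1, 2)), Pow(Mul(-4, Rational(119, 198)), -1)) = Mul(Pow(45173, Rational(1, 2)), Pow(Rational(-238, 99), -1)) = Mul(Pow(45173, Rational(1, 2)), Rational(-99, 238)) = Mul(Rational(-99, 238), Pow(45173, Rational(1, 2)))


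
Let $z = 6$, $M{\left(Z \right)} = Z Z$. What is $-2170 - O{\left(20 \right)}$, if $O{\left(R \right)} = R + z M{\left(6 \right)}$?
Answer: $-2406$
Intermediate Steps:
$M{\left(Z \right)} = Z^{2}$
$O{\left(R \right)} = 216 + R$ ($O{\left(R \right)} = R + 6 \cdot 6^{2} = R + 6 \cdot 36 = R + 216 = 216 + R$)
$-2170 - O{\left(20 \right)} = -2170 - \left(216 + 20\right) = -2170 - 236 = -2406$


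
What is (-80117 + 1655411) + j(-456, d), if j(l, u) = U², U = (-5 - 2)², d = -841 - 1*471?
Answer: 1577695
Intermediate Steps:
d = -1312 (d = -841 - 471 = -1312)
U = 49 (U = (-7)² = 49)
j(l, u) = 2401 (j(l, u) = 49² = 2401)
(-80117 + 1655411) + j(-456, d) = (-80117 + 1655411) + 2401 = 1575294 + 2401 = 1577695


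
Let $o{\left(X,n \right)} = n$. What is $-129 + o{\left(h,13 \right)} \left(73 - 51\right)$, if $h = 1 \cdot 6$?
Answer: $157$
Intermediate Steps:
$h = 6$
$-129 + o{\left(h,13 \right)} \left(73 - 51\right) = -129 + 13 \left(73 - 51\right) = -129 + 13 \cdot 22 = -129 + 286 = 157$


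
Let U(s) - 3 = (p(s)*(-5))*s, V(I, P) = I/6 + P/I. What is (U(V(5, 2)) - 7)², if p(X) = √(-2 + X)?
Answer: -14207/1080 + 74*I*√690/45 ≈ -13.155 + 43.196*I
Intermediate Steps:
V(I, P) = I/6 + P/I (V(I, P) = I*(⅙) + P/I = I/6 + P/I)
U(s) = 3 - 5*s*√(-2 + s) (U(s) = 3 + (√(-2 + s)*(-5))*s = 3 + (-5*√(-2 + s))*s = 3 - 5*s*√(-2 + s))
(U(V(5, 2)) - 7)² = ((3 - 5*((⅙)*5 + 2/5)*√(-2 + ((⅙)*5 + 2/5))) - 7)² = ((3 - 5*(⅚ + 2*(⅕))*√(-2 + (⅚ + 2*(⅕)))) - 7)² = ((3 - 5*(⅚ + ⅖)*√(-2 + (⅚ + ⅖))) - 7)² = ((3 - 5*37/30*√(-2 + 37/30)) - 7)² = ((3 - 5*37/30*√(-23/30)) - 7)² = ((3 - 5*37/30*I*√690/30) - 7)² = ((3 - 37*I*√690/180) - 7)² = (-4 - 37*I*√690/180)²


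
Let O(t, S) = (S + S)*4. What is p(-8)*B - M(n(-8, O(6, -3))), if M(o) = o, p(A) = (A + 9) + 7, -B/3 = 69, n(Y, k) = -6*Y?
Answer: -1704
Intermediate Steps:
O(t, S) = 8*S (O(t, S) = (2*S)*4 = 8*S)
B = -207 (B = -3*69 = -207)
p(A) = 16 + A (p(A) = (9 + A) + 7 = 16 + A)
p(-8)*B - M(n(-8, O(6, -3))) = (16 - 8)*(-207) - (-6)*(-8) = 8*(-207) - 1*48 = -1656 - 48 = -1704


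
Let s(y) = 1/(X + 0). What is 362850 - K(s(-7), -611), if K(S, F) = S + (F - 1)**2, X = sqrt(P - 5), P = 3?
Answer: -11694 + I*sqrt(2)/2 ≈ -11694.0 + 0.70711*I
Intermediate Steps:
X = I*sqrt(2) (X = sqrt(3 - 5) = sqrt(-2) = I*sqrt(2) ≈ 1.4142*I)
s(y) = -I*sqrt(2)/2 (s(y) = 1/(I*sqrt(2) + 0) = 1/(I*sqrt(2)) = -I*sqrt(2)/2)
K(S, F) = S + (-1 + F)**2
362850 - K(s(-7), -611) = 362850 - (-I*sqrt(2)/2 + (-1 - 611)**2) = 362850 - (-I*sqrt(2)/2 + (-612)**2) = 362850 - (-I*sqrt(2)/2 + 374544) = 362850 - (374544 - I*sqrt(2)/2) = 362850 + (-374544 + I*sqrt(2)/2) = -11694 + I*sqrt(2)/2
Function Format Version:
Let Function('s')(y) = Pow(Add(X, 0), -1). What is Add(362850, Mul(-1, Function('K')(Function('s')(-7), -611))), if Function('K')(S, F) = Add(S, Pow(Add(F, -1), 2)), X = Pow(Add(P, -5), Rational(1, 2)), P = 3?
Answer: Add(-11694, Mul(Rational(1, 2), I, Pow(2, Rational(1, 2)))) ≈ Add(-11694., Mul(0.70711, I))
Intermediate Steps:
X = Mul(I, Pow(2, Rational(1, 2))) (X = Pow(Add(3, -5), Rational(1, 2)) = Pow(-2, Rational(1, 2)) = Mul(I, Pow(2, Rational(1, 2))) ≈ Mul(1.4142, I))
Function('s')(y) = Mul(Rational(-1, 2), I, Pow(2, Rational(1, 2))) (Function('s')(y) = Pow(Add(Mul(I, Pow(2, Rational(1, 2))), 0), -1) = Pow(Mul(I, Pow(2, Rational(1, 2))), -1) = Mul(Rational(-1, 2), I, Pow(2, Rational(1, 2))))
Function('K')(S, F) = Add(S, Pow(Add(-1, F), 2))
Add(362850, Mul(-1, Function('K')(Function('s')(-7), -611))) = Add(362850, Mul(-1, Add(Mul(Rational(-1, 2), I, Pow(2, Rational(1, 2))), Pow(Add(-1, -611), 2)))) = Add(362850, Mul(-1, Add(Mul(Rational(-1, 2), I, Pow(2, Rational(1, 2))), Pow(-612, 2)))) = Add(362850, Mul(-1, Add(Mul(Rational(-1, 2), I, Pow(2, Rational(1, 2))), 374544))) = Add(362850, Mul(-1, Add(374544, Mul(Rational(-1, 2), I, Pow(2, Rational(1, 2)))))) = Add(362850, Add(-374544, Mul(Rational(1, 2), I, Pow(2, Rational(1, 2))))) = Add(-11694, Mul(Rational(1, 2), I, Pow(2, Rational(1, 2))))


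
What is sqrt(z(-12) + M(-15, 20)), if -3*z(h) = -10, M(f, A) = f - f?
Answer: sqrt(30)/3 ≈ 1.8257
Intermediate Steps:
M(f, A) = 0
z(h) = 10/3 (z(h) = -1/3*(-10) = 10/3)
sqrt(z(-12) + M(-15, 20)) = sqrt(10/3 + 0) = sqrt(10/3) = sqrt(30)/3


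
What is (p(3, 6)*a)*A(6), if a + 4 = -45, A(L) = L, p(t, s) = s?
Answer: -1764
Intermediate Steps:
a = -49 (a = -4 - 45 = -49)
(p(3, 6)*a)*A(6) = (6*(-49))*6 = -294*6 = -1764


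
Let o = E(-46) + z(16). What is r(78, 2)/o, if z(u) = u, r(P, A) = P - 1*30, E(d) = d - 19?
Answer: -48/49 ≈ -0.97959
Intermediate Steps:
E(d) = -19 + d
r(P, A) = -30 + P (r(P, A) = P - 30 = -30 + P)
o = -49 (o = (-19 - 46) + 16 = -65 + 16 = -49)
r(78, 2)/o = (-30 + 78)/(-49) = 48*(-1/49) = -48/49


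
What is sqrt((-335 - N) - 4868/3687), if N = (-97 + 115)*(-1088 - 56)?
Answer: sqrt(275355081717)/3687 ≈ 142.32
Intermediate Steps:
N = -20592 (N = 18*(-1144) = -20592)
sqrt((-335 - N) - 4868/3687) = sqrt((-335 - 1*(-20592)) - 4868/3687) = sqrt((-335 + 20592) - 4868*1/3687) = sqrt(20257 - 4868/3687) = sqrt(74682691/3687) = sqrt(275355081717)/3687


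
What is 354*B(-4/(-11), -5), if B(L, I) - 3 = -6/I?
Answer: 7434/5 ≈ 1486.8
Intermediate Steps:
B(L, I) = 3 - 6/I
354*B(-4/(-11), -5) = 354*(3 - 6/(-5)) = 354*(3 - 6*(-1/5)) = 354*(3 + 6/5) = 354*(21/5) = 7434/5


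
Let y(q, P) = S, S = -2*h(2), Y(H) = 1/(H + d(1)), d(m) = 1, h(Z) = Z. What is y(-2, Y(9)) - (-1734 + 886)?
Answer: 844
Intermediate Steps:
Y(H) = 1/(1 + H) (Y(H) = 1/(H + 1) = 1/(1 + H))
S = -4 (S = -2*2 = -4)
y(q, P) = -4
y(-2, Y(9)) - (-1734 + 886) = -4 - (-1734 + 886) = -4 - 1*(-848) = -4 + 848 = 844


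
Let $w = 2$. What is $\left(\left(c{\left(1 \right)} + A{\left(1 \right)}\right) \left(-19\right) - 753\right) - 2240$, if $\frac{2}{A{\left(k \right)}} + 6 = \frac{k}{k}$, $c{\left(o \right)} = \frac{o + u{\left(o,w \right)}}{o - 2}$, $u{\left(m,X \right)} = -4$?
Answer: $- \frac{15212}{5} \approx -3042.4$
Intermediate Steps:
$c{\left(o \right)} = \frac{-4 + o}{-2 + o}$ ($c{\left(o \right)} = \frac{o - 4}{o - 2} = \frac{-4 + o}{-2 + o}$)
$A{\left(k \right)} = - \frac{2}{5}$ ($A{\left(k \right)} = \frac{2}{-6 + \frac{k}{k}} = \frac{2}{-6 + 1} = \frac{2}{-5} = 2 \left(- \frac{1}{5}\right) = - \frac{2}{5}$)
$\left(\left(c{\left(1 \right)} + A{\left(1 \right)}\right) \left(-19\right) - 753\right) - 2240 = \left(\left(\frac{-4 + 1}{-2 + 1} - \frac{2}{5}\right) \left(-19\right) - 753\right) - 2240 = \left(\left(\frac{1}{-1} \left(-3\right) - \frac{2}{5}\right) \left(-19\right) - 753\right) - 2240 = \left(\left(\left(-1\right) \left(-3\right) - \frac{2}{5}\right) \left(-19\right) - 753\right) - 2240 = \left(\left(3 - \frac{2}{5}\right) \left(-19\right) - 753\right) - 2240 = \left(\frac{13}{5} \left(-19\right) - 753\right) - 2240 = \left(- \frac{247}{5} - 753\right) - 2240 = - \frac{4012}{5} - 2240 = - \frac{15212}{5}$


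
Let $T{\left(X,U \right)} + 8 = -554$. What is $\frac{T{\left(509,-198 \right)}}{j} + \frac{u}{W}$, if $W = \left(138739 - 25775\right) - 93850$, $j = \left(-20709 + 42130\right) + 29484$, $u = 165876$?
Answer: $\frac{4216587856}{486499085} \approx 8.6672$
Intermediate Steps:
$T{\left(X,U \right)} = -562$ ($T{\left(X,U \right)} = -8 - 554 = -562$)
$j = 50905$ ($j = 21421 + 29484 = 50905$)
$W = 19114$ ($W = 112964 - 93850 = 19114$)
$\frac{T{\left(509,-198 \right)}}{j} + \frac{u}{W} = - \frac{562}{50905} + \frac{165876}{19114} = \left(-562\right) \frac{1}{50905} + 165876 \cdot \frac{1}{19114} = - \frac{562}{50905} + \frac{82938}{9557} = \frac{4216587856}{486499085}$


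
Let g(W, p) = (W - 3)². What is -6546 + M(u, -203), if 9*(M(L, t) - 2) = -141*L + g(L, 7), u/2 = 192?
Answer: 3569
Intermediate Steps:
u = 384 (u = 2*192 = 384)
g(W, p) = (-3 + W)²
M(L, t) = 2 - 47*L/3 + (-3 + L)²/9 (M(L, t) = 2 + (-141*L + (-3 + L)²)/9 = 2 + ((-3 + L)² - 141*L)/9 = 2 + (-47*L/3 + (-3 + L)²/9) = 2 - 47*L/3 + (-3 + L)²/9)
-6546 + M(u, -203) = -6546 + (3 - 49/3*384 + (⅑)*384²) = -6546 + (3 - 6272 + (⅑)*147456) = -6546 + (3 - 6272 + 16384) = -6546 + 10115 = 3569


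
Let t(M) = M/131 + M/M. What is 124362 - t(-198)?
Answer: 16291489/131 ≈ 1.2436e+5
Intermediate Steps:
t(M) = 1 + M/131 (t(M) = M*(1/131) + 1 = M/131 + 1 = 1 + M/131)
124362 - t(-198) = 124362 - (1 + (1/131)*(-198)) = 124362 - (1 - 198/131) = 124362 - 1*(-67/131) = 124362 + 67/131 = 16291489/131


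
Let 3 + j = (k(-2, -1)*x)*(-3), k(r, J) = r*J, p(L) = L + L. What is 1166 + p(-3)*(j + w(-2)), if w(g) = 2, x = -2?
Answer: 1100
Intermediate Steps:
p(L) = 2*L
k(r, J) = J*r
j = 9 (j = -3 + (-1*(-2)*(-2))*(-3) = -3 + (2*(-2))*(-3) = -3 - 4*(-3) = -3 + 12 = 9)
1166 + p(-3)*(j + w(-2)) = 1166 + (2*(-3))*(9 + 2) = 1166 - 6*11 = 1166 - 66 = 1100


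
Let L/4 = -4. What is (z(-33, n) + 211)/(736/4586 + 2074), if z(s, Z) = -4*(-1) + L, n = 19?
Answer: 456307/4756050 ≈ 0.095942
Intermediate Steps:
L = -16 (L = 4*(-4) = -16)
z(s, Z) = -12 (z(s, Z) = -4*(-1) - 16 = 4 - 16 = -12)
(z(-33, n) + 211)/(736/4586 + 2074) = (-12 + 211)/(736/4586 + 2074) = 199/(736*(1/4586) + 2074) = 199/(368/2293 + 2074) = 199/(4756050/2293) = 199*(2293/4756050) = 456307/4756050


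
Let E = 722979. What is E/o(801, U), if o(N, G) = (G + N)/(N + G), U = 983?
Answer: 722979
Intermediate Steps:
o(N, G) = 1 (o(N, G) = (G + N)/(G + N) = 1)
E/o(801, U) = 722979/1 = 722979*1 = 722979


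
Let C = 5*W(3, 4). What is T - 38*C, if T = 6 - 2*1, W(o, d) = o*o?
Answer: -1706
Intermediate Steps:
W(o, d) = o²
T = 4 (T = 6 - 2 = 4)
C = 45 (C = 5*3² = 5*9 = 45)
T - 38*C = 4 - 38*45 = 4 - 1710 = -1706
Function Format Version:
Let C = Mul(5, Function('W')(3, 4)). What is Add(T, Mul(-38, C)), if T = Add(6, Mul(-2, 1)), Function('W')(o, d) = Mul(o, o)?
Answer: -1706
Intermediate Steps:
Function('W')(o, d) = Pow(o, 2)
T = 4 (T = Add(6, -2) = 4)
C = 45 (C = Mul(5, Pow(3, 2)) = Mul(5, 9) = 45)
Add(T, Mul(-38, C)) = Add(4, Mul(-38, 45)) = Add(4, -1710) = -1706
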